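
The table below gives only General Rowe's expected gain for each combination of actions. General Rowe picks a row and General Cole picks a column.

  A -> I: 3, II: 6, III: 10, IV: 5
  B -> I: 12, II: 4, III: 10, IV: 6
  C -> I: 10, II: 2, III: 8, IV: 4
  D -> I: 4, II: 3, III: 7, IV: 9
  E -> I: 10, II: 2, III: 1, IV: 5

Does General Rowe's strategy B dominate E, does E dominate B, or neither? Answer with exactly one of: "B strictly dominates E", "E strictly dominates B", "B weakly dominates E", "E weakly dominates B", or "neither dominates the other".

B strictly dominates E

B's payoffs vs E's, by General Cole's action — I: 12>10, II: 4>2, III: 10>1, IV: 6>5.
Every comparison favours B, so B strictly dominates E.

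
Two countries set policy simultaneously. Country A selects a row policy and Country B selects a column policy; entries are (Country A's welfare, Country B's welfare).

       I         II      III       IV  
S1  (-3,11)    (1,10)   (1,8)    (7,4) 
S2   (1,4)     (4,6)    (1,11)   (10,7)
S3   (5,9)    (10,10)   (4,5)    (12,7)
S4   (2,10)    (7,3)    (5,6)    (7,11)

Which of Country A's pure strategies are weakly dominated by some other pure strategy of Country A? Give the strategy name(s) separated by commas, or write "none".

S1, S2

S2 weakly dominates S1 — I: 1>-3, II: 4>1, III: 1=1, IV: 10>7.
S2: dominated, since S3 does at least as well everywhere (I: 5>1, II: 10>4, III: 4>1, IV: 12>10).
S3: no other strategy beats it everywhere (S1 at I (5>-3); S2 at I (5>1); S4 at I (5>2)).
S4: no other strategy beats it everywhere (S1 at I (2>-3); S2 at I (2>1); S3 at III (5>4)).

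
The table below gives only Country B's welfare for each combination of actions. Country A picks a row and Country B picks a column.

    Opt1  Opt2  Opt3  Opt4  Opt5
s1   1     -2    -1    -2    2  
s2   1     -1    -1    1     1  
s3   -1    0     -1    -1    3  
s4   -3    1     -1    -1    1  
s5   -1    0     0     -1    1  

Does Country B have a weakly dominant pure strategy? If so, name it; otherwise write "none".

Opt5 vs Opt1: s1: 2>1, s2: 1=1, s3: 3>-1, s4: 1>-3, s5: 1>-1.
Opt5 vs Opt2: s1: 2>-2, s2: 1>-1, s3: 3>0, s4: 1=1, s5: 1>0.
Opt5 vs Opt3: s1: 2>-1, s2: 1>-1, s3: 3>-1, s4: 1>-1, s5: 1>0.
Opt5 vs Opt4: s1: 2>-2, s2: 1=1, s3: 3>-1, s4: 1>-1, s5: 1>-1.
Opt5 is at least as good as every other strategy against every opponent action, so it is weakly dominant.

Opt5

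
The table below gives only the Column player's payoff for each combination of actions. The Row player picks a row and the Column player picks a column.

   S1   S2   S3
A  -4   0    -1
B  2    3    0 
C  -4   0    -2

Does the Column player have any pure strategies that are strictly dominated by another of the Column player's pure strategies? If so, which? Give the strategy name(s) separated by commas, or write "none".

S1: dominated, since S2 does at least as well everywhere (A: 0>-4, B: 3>2, C: 0>-4).
Nothing dominates S2: S1 at A (0>-4); S3 at A (0>-1).
S2 strictly dominates S3 — A: 0>-1, B: 3>0, C: 0>-2.

S1, S3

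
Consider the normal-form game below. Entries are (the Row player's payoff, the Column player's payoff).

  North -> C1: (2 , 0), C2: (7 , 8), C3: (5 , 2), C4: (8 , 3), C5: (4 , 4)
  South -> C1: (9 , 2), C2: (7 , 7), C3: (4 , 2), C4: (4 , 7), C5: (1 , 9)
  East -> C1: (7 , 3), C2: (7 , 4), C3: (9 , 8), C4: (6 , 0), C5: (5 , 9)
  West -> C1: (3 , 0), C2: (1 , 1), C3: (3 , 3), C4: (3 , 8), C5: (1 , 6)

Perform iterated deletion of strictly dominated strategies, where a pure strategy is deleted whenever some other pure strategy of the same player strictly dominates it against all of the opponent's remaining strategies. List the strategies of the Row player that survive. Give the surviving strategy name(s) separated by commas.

North, South, East

For the Row player, East strictly dominates West on the remaining columns (C1: 7>3, C2: 7>1, C3: 9>3, C4: 6>3, C5: 5>1); eliminate West.
Column C1 is eliminated: C2 beats it against every remaining row (North: 8>0, South: 7>2, East: 4>3).
The Column player's strategy C3 is strictly dominated by C5 (North: 4>2, South: 9>2, East: 9>8) and is removed.
For the Column player, C5 strictly dominates C4 on the remaining rows (North: 4>3, South: 9>7, East: 9>0); eliminate C4.
Among the remaining strategies, none is strictly dominated by another pure strategy of the same player, so the elimination stops.
Surviving strategies — the Row player: {North, South, East}; the Column player: {C2, C5}.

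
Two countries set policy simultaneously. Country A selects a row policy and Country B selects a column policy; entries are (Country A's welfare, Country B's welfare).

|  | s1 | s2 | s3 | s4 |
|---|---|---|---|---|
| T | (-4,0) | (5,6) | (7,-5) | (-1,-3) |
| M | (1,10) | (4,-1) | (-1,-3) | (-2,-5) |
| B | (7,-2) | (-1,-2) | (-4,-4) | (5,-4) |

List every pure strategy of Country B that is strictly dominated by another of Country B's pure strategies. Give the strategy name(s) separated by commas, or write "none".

s3, s4

Nothing dominates s1: s2 at M (10>-1); s3 at T (0>-5); s4 at T (0>-3).
s2: no other strategy beats it everywhere (s1 at T (6>0); s3 at T (6>-5); s4 at T (6>-3)).
s1 strictly dominates s3 — T: 0>-5, M: 10>-3, B: -2>-4.
s1 strictly dominates s4 — T: 0>-3, M: 10>-5, B: -2>-4.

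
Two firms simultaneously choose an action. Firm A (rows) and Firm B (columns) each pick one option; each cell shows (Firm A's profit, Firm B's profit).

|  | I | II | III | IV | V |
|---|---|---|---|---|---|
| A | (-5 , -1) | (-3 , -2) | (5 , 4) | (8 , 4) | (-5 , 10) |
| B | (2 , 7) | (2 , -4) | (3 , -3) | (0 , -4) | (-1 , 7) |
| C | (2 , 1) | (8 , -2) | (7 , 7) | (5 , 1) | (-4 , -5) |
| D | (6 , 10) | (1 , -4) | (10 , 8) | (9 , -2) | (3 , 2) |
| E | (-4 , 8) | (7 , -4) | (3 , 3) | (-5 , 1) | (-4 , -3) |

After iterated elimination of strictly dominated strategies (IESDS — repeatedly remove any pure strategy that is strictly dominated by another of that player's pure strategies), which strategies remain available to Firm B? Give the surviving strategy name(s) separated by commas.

I

Row A is eliminated: D beats it against every remaining column (I: 6>-5, II: 1>-3, III: 10>5, IV: 9>8, V: 3>-5).
For Firm B, I strictly dominates II on the remaining rows (B: 7>-4, C: 1>-2, D: 10>-4, E: 8>-4); eliminate II.
Row B is eliminated: D beats it against every remaining column (I: 6>2, III: 10>3, IV: 9>0, V: 3>-1).
Row C is eliminated: D beats it against every remaining column (I: 6>2, III: 10>7, IV: 9>5, V: 3>-4).
Firm A's strategy E is strictly dominated by D (I: 6>-4, III: 10>3, IV: 9>-5, V: 3>-4) and is removed.
Firm B's strategy III is strictly dominated by I (D: 10>8) and is removed.
Firm B's strategy IV is strictly dominated by I (D: 10>-2) and is removed.
Column V is eliminated: I beats it against every remaining row (D: 10>2).
Among the remaining strategies, none is strictly dominated by another pure strategy of the same player, so the elimination stops.
Surviving strategies — Firm A: {D}; Firm B: {I}.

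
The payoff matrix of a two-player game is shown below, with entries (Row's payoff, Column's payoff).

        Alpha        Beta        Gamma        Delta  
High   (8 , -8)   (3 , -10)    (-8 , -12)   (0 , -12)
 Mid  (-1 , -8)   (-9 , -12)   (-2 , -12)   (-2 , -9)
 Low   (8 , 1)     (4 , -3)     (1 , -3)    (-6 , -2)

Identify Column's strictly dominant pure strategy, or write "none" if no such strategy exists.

Alpha vs Beta: High: -8>-10, Mid: -8>-12, Low: 1>-3.
Alpha vs Gamma: High: -8>-12, Mid: -8>-12, Low: 1>-3.
Alpha vs Delta: High: -8>-12, Mid: -8>-9, Low: 1>-2.
Alpha strictly beats every other strategy against every opponent action, so it is strictly dominant.

Alpha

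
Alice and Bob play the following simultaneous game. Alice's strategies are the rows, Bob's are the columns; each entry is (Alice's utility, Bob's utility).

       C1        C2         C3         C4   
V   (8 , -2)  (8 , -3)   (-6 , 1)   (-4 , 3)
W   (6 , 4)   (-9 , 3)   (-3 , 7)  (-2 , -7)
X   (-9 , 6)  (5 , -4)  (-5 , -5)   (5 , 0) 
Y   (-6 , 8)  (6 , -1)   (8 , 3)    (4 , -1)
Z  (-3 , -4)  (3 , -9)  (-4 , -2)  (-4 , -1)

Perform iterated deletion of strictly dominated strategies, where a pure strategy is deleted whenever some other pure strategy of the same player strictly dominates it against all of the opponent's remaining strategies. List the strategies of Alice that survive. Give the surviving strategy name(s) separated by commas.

Bob's strategy C2 is strictly dominated by C1 (V: -2>-3, W: 4>3, X: 6>-4, Y: 8>-1, Z: -4>-9) and is removed.
Row Z is eliminated: W beats it against every remaining column (C1: 6>-3, C3: -3>-4, C4: -2>-4).
Among the remaining strategies, none is strictly dominated by another pure strategy of the same player, so the elimination stops.
Surviving strategies — Alice: {V, W, X, Y}; Bob: {C1, C3, C4}.

V, W, X, Y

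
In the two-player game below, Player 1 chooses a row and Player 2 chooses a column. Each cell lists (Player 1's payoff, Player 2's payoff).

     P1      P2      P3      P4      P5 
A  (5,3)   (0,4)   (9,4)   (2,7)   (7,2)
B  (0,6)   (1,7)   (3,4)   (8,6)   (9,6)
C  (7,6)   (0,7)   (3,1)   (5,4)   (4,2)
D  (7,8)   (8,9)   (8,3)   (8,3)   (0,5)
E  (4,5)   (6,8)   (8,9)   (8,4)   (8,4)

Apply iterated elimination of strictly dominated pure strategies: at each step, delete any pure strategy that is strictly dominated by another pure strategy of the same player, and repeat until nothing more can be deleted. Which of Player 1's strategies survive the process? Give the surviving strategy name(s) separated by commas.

Player 2's strategy P1 is strictly dominated by P2 (A: 4>3, B: 7>6, C: 7>6, D: 9>8, E: 8>5) and is removed.
For Player 1, E strictly dominates C on the remaining columns (P2: 6>0, P3: 8>3, P4: 8>5, P5: 8>4); eliminate C.
Player 2's strategy P5 is strictly dominated by P2 (A: 4>2, B: 7>6, D: 9>5, E: 8>4) and is removed.
Among the remaining strategies, none is strictly dominated by another pure strategy of the same player, so the elimination stops.
Surviving strategies — Player 1: {A, B, D, E}; Player 2: {P2, P3, P4}.

A, B, D, E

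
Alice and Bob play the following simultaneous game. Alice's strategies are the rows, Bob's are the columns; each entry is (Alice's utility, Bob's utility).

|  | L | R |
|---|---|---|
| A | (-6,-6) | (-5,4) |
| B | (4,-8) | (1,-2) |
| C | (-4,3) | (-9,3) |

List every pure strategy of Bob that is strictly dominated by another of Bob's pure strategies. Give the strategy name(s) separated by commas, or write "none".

none

L: no other strategy beats it everywhere (R at C (3=3)).
Nothing dominates R: L at A (4>-6).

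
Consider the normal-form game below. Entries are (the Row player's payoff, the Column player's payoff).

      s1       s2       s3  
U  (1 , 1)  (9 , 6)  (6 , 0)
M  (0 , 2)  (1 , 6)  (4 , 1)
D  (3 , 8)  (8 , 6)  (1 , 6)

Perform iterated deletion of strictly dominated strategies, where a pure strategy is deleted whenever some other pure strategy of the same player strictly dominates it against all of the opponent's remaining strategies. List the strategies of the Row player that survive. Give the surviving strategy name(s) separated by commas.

Row M is eliminated: U beats it against every remaining column (s1: 1>0, s2: 9>1, s3: 6>4).
The Column player's strategy s3 is strictly dominated by s1 (U: 1>0, D: 8>6) and is removed.
Among the remaining strategies, none is strictly dominated by another pure strategy of the same player, so the elimination stops.
Surviving strategies — the Row player: {U, D}; the Column player: {s1, s2}.

U, D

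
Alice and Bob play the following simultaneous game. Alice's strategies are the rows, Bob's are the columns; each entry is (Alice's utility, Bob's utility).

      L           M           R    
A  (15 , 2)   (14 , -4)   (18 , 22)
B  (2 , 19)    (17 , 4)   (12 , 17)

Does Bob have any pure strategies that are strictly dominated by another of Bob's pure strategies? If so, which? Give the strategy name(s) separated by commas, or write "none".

L: no other strategy beats it everywhere (M at A (2>-4); R at B (19>17)).
L strictly dominates M — A: 2>-4, B: 19>4.
Nothing dominates R: L at A (22>2); M at A (22>-4).

M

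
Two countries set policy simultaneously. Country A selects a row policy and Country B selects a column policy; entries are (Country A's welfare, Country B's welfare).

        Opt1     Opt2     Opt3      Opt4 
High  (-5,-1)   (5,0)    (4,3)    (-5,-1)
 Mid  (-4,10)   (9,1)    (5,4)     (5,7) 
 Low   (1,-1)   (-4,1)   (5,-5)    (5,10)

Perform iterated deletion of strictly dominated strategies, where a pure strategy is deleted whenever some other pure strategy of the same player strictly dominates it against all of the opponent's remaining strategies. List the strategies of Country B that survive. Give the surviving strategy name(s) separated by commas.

Country A's strategy High is strictly dominated by Mid (Opt1: -4>-5, Opt2: 9>5, Opt3: 5>4, Opt4: 5>-5) and is removed.
For Country B, Opt4 strictly dominates Opt2 on the remaining rows (Mid: 7>1, Low: 10>1); eliminate Opt2.
Column Opt3 is eliminated: Opt1 beats it against every remaining row (Mid: 10>4, Low: -1>-5).
Among the remaining strategies, none is strictly dominated by another pure strategy of the same player, so the elimination stops.
Surviving strategies — Country A: {Mid, Low}; Country B: {Opt1, Opt4}.

Opt1, Opt4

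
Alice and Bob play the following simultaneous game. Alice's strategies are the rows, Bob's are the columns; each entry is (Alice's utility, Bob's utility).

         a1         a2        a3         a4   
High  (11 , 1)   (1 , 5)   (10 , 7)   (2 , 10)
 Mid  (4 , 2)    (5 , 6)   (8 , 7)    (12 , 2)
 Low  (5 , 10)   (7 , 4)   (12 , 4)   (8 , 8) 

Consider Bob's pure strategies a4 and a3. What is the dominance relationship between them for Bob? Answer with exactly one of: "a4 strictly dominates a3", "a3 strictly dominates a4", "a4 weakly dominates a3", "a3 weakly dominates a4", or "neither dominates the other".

a4's payoffs vs a3's, by Alice's action — High: 10>7, Mid: 2<7, Low: 8>4.
a4 does better at High, Low but worse at Mid; neither strategy dominates the other.

neither dominates the other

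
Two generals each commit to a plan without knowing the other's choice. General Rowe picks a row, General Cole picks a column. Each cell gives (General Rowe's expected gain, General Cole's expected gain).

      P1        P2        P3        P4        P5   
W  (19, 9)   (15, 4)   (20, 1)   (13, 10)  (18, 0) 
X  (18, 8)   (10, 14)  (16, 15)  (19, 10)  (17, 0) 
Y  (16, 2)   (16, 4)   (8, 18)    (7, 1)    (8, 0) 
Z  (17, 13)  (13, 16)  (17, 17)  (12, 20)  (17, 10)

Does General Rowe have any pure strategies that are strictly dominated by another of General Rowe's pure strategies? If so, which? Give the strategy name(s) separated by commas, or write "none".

W is not dominated — it holds its own against X at P1 (19>18); Y at P1 (19>16); Z at P1 (19>17).
X: no other strategy beats it everywhere (W at P4 (19>13); Y at P1 (18>16); Z at P1 (18>17)).
Nothing dominates Y: W at P2 (16>15); X at P2 (16>10); Z at P2 (16>13).
Z: dominated, since W does at least as well everywhere (P1: 19>17, P2: 15>13, P3: 20>17, P4: 13>12, P5: 18>17).

Z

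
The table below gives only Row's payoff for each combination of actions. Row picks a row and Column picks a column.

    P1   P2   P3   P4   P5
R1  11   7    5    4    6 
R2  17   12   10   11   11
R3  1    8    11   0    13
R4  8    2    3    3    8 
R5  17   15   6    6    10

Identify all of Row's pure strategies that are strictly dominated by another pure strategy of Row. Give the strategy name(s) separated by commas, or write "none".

R2 strictly dominates R1 — P1: 17>11, P2: 12>7, P3: 10>5, P4: 11>4, P5: 11>6.
R2 is not dominated — it holds its own against R1 at P1 (17>11); R3 at P1 (17>1); R4 at P1 (17>8); R5 at P1 (17=17).
Nothing dominates R3: R1 at P2 (8>7); R2 at P3 (11>10); R4 at P2 (8>2); R5 at P3 (11>6).
R4 is strictly dominated by R2 (P1: 17>8, P2: 12>2, P3: 10>3, P4: 11>3, P5: 11>8).
R5 is not dominated — it holds its own against R1 at P1 (17>11); R2 at P1 (17=17); R3 at P1 (17>1); R4 at P1 (17>8).

R1, R4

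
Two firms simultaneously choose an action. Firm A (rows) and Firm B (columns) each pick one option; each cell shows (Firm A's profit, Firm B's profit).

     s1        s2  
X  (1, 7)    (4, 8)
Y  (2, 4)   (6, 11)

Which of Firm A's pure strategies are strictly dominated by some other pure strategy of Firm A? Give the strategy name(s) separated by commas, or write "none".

X: dominated, since Y does at least as well everywhere (s1: 2>1, s2: 6>4).
Y is not dominated — it holds its own against X at s1 (2>1).

X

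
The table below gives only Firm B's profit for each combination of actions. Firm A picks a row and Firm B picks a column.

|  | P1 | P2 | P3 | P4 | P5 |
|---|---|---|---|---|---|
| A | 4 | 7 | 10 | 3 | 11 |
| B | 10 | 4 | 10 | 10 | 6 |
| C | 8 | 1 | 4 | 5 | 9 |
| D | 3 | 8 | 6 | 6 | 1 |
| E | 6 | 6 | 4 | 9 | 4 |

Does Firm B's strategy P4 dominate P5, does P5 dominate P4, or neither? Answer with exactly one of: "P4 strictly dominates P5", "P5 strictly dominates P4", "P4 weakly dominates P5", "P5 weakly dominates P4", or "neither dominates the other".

Compare P4 to P5 across every action of Firm A: A: 3<11, B: 10>6, C: 5<9, D: 6>1, E: 9>4.
P4 does better at B, D, E but worse at A, C; neither strategy dominates the other.

neither dominates the other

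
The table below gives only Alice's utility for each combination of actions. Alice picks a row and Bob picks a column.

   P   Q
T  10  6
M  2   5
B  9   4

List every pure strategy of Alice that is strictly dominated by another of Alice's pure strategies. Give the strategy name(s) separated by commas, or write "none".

T is not dominated — it holds its own against M at P (10>2); B at P (10>9).
M is strictly dominated by T (P: 10>2, Q: 6>5).
B: dominated, since T does at least as well everywhere (P: 10>9, Q: 6>4).

M, B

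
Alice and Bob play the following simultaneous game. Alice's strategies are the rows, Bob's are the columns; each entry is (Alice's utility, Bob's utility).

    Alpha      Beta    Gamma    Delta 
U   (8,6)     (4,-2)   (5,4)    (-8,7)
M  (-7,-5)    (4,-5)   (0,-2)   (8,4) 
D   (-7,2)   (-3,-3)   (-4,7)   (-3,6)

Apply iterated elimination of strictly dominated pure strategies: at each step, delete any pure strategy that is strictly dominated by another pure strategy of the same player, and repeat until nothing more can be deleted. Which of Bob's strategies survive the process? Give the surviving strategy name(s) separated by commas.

Column Alpha is eliminated: Delta beats it against every remaining row (U: 7>6, M: 4>-5, D: 6>2).
Alice's strategy D is strictly dominated by M (Beta: 4>-3, Gamma: 0>-4, Delta: 8>-3) and is removed.
For Bob, Gamma strictly dominates Beta on the remaining rows (U: 4>-2, M: -2>-5); eliminate Beta.
Column Gamma is eliminated: Delta beats it against every remaining row (U: 7>4, M: 4>-2).
Row U is eliminated: M beats it against every remaining column (Delta: 8>-8).
Among the remaining strategies, none is strictly dominated by another pure strategy of the same player, so the elimination stops.
Surviving strategies — Alice: {M}; Bob: {Delta}.

Delta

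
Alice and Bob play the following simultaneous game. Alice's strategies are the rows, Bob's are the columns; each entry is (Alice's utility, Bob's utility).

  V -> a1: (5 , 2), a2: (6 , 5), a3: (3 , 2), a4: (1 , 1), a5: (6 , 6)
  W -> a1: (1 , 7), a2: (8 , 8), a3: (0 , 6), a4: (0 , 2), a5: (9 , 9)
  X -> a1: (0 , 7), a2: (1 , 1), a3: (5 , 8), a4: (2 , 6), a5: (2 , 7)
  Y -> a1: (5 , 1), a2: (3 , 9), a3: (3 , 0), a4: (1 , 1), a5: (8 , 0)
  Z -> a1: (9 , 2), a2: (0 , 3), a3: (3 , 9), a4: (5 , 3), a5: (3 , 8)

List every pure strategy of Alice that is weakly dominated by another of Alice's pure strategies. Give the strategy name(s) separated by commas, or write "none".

none

V is not dominated — it holds its own against W at a1 (5>1); X at a1 (5>0); Y at a2 (6>3); Z at a2 (6>0).
W is not dominated — it holds its own against V at a2 (8>6); X at a1 (1>0); Y at a2 (8>3); Z at a2 (8>0).
X: no other strategy beats it everywhere (V at a3 (5>3); W at a3 (5>0); Y at a3 (5>3); Z at a2 (1>0)).
Y: no other strategy beats it everywhere (V at a5 (8>6); W at a1 (5>1); X at a1 (5>0); Z at a2 (3>0)).
Nothing dominates Z: V at a1 (9>5); W at a1 (9>1); X at a1 (9>0); Y at a1 (9>5).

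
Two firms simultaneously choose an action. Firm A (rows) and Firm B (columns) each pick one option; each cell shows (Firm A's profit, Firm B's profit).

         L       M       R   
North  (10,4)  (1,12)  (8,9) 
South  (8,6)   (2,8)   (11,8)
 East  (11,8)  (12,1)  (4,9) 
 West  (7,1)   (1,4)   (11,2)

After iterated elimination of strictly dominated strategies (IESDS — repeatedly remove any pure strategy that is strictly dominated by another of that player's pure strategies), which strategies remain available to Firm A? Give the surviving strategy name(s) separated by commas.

South, East, West

For Firm B, R strictly dominates L on the remaining rows (North: 9>4, South: 8>6, East: 9>8, West: 2>1); eliminate L.
For Firm A, South strictly dominates North on the remaining columns (M: 2>1, R: 11>8); eliminate North.
Among the remaining strategies, none is strictly dominated by another pure strategy of the same player, so the elimination stops.
Surviving strategies — Firm A: {South, East, West}; Firm B: {M, R}.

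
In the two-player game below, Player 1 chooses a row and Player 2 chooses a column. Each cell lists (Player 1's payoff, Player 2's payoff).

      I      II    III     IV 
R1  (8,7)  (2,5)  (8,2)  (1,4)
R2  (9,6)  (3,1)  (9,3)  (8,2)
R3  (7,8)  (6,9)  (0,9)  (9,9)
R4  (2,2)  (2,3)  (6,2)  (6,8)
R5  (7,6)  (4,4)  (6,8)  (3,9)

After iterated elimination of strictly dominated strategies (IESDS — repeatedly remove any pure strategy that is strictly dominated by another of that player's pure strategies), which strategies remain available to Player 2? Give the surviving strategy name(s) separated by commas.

For Player 1, R2 strictly dominates R1 on the remaining columns (I: 9>8, II: 3>2, III: 9>8, IV: 8>1); eliminate R1.
Row R4 is eliminated: R2 beats it against every remaining column (I: 9>2, II: 3>2, III: 9>6, IV: 8>6).
Among the remaining strategies, none is strictly dominated by another pure strategy of the same player, so the elimination stops.
Surviving strategies — Player 1: {R2, R3, R5}; Player 2: {I, II, III, IV}.

I, II, III, IV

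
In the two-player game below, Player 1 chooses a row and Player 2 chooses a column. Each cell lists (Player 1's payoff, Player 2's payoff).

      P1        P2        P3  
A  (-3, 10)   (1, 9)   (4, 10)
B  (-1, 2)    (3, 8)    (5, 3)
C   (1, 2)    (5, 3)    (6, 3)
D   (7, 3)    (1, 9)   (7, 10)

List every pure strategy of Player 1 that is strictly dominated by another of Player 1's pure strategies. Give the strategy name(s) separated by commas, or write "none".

A, B

A is strictly dominated by B (P1: -1>-3, P2: 3>1, P3: 5>4).
B: dominated, since C does at least as well everywhere (P1: 1>-1, P2: 5>3, P3: 6>5).
C is not dominated — it holds its own against A at P1 (1>-3); B at P1 (1>-1); D at P2 (5>1).
Nothing dominates D: A at P1 (7>-3); B at P1 (7>-1); C at P1 (7>1).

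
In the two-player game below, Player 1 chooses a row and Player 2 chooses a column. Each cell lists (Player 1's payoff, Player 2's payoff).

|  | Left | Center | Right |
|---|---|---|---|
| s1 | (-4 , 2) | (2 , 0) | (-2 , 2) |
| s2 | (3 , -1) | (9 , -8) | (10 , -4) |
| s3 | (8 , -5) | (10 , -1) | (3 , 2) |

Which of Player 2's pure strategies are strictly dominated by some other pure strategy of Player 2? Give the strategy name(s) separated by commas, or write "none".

Center

Left: no other strategy beats it everywhere (Center at s1 (2>0); Right at s1 (2=2)).
Center is strictly dominated by Right (s1: 2>0, s2: -4>-8, s3: 2>-1).
Right is not dominated — it holds its own against Left at s1 (2=2); Center at s1 (2>0).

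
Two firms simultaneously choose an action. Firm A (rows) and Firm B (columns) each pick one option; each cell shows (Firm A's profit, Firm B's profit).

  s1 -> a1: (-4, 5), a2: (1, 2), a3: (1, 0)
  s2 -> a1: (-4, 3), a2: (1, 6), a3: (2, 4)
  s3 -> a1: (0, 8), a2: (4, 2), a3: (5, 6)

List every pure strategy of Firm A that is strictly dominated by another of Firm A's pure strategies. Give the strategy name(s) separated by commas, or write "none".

s1, s2

s1: dominated, since s3 does at least as well everywhere (a1: 0>-4, a2: 4>1, a3: 5>1).
s2: dominated, since s3 does at least as well everywhere (a1: 0>-4, a2: 4>1, a3: 5>2).
s3: no other strategy beats it everywhere (s1 at a1 (0>-4); s2 at a1 (0>-4)).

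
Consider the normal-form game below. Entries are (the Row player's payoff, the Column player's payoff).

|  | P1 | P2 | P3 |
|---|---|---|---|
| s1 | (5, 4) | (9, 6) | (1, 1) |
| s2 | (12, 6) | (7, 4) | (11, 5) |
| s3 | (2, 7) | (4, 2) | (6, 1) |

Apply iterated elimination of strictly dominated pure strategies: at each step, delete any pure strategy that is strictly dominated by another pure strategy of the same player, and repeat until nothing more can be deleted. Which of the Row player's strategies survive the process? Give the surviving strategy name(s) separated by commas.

s1, s2

Row s3 is eliminated: s2 beats it against every remaining column (P1: 12>2, P2: 7>4, P3: 11>6).
The Column player's strategy P3 is strictly dominated by P1 (s1: 4>1, s2: 6>5) and is removed.
Among the remaining strategies, none is strictly dominated by another pure strategy of the same player, so the elimination stops.
Surviving strategies — the Row player: {s1, s2}; the Column player: {P1, P2}.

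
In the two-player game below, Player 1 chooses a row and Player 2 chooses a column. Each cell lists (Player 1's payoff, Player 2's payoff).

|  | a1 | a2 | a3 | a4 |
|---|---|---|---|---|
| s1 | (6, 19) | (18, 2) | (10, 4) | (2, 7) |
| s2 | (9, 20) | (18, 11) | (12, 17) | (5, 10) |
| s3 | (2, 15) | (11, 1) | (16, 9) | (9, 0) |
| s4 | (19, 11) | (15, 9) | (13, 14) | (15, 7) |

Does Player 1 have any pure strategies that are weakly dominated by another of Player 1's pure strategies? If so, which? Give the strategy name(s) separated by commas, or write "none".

s1

s1 is weakly dominated by s2 (a1: 9>6, a2: 18=18, a3: 12>10, a4: 5>2).
s2: no other strategy beats it everywhere (s1 at a1 (9>6); s3 at a1 (9>2); s4 at a2 (18>15)).
s3 is not dominated — it holds its own against s1 at a3 (16>10); s2 at a3 (16>12); s4 at a3 (16>13).
s4: no other strategy beats it everywhere (s1 at a1 (19>6); s2 at a1 (19>9); s3 at a1 (19>2)).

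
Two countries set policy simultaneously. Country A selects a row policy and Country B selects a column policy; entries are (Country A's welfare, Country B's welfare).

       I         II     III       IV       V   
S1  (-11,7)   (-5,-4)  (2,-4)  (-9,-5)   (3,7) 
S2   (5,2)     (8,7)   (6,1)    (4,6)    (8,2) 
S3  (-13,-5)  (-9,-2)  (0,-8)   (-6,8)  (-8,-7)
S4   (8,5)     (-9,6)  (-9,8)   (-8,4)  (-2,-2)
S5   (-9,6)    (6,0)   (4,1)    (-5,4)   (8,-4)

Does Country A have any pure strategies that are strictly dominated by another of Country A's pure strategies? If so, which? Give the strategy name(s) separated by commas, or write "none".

S2 strictly dominates S1 — I: 5>-11, II: 8>-5, III: 6>2, IV: 4>-9, V: 8>3.
Nothing dominates S2: S1 at I (5>-11); S3 at I (5>-13); S4 at II (8>-9); S5 at I (5>-9).
S3 is strictly dominated by S2 (I: 5>-13, II: 8>-9, III: 6>0, IV: 4>-6, V: 8>-8).
Nothing dominates S4: S1 at I (8>-11); S2 at I (8>5); S3 at I (8>-13); S5 at I (8>-9).
S5: no other strategy beats it everywhere (S1 at I (-9>-11); S2 at V (8=8); S3 at I (-9>-13); S4 at II (6>-9)).

S1, S3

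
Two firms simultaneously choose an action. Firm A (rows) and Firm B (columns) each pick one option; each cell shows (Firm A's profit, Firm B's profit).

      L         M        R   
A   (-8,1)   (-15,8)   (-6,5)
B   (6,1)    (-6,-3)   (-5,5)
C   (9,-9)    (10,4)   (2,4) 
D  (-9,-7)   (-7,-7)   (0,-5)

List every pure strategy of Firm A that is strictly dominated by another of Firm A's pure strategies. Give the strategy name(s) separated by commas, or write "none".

A is strictly dominated by B (L: 6>-8, M: -6>-15, R: -5>-6).
B: dominated, since C does at least as well everywhere (L: 9>6, M: 10>-6, R: 2>-5).
Nothing dominates C: A at L (9>-8); B at L (9>6); D at L (9>-9).
D: dominated, since C does at least as well everywhere (L: 9>-9, M: 10>-7, R: 2>0).

A, B, D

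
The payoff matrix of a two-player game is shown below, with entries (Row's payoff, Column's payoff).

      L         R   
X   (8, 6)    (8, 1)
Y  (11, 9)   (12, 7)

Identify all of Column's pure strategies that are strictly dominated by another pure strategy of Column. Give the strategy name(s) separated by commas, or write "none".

R

L: no other strategy beats it everywhere (R at X (6>1)).
R: dominated, since L does at least as well everywhere (X: 6>1, Y: 9>7).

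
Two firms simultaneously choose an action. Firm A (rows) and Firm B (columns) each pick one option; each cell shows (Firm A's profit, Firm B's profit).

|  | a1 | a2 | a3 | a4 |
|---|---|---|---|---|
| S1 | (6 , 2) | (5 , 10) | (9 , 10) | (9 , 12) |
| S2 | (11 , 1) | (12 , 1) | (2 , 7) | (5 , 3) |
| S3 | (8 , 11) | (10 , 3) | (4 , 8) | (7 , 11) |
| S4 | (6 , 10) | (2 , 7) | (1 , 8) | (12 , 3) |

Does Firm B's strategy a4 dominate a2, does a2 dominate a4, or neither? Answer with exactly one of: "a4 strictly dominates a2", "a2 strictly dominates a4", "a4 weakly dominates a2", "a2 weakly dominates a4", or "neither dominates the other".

Compare a4 to a2 across each opponent action: S1: 12>10, S2: 3>1, S3: 11>3, S4: 3<7.
a4 does better at S1, S2, S3 but worse at S4; neither strategy dominates the other.

neither dominates the other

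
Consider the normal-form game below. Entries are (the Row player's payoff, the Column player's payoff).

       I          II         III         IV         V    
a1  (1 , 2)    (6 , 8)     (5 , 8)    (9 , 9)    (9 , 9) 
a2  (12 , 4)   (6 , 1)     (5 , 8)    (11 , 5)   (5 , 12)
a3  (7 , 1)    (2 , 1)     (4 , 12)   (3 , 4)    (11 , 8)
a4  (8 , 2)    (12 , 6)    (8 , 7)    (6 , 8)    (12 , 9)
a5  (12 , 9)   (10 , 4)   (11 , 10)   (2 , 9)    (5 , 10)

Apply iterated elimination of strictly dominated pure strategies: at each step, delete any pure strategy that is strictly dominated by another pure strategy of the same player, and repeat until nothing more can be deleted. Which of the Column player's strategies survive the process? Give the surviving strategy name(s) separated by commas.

Row a3 is eliminated: a4 beats it against every remaining column (I: 8>7, II: 12>2, III: 8>4, IV: 6>3, V: 12>11).
For the Column player, III strictly dominates I on the remaining rows (a1: 8>2, a2: 8>4, a4: 7>2, a5: 10>9); eliminate I.
For the Column player, IV strictly dominates II on the remaining rows (a1: 9>8, a2: 5>1, a4: 8>6, a5: 9>4); eliminate II.
Among the remaining strategies, none is strictly dominated by another pure strategy of the same player, so the elimination stops.
Surviving strategies — the Row player: {a1, a2, a4, a5}; the Column player: {III, IV, V}.

III, IV, V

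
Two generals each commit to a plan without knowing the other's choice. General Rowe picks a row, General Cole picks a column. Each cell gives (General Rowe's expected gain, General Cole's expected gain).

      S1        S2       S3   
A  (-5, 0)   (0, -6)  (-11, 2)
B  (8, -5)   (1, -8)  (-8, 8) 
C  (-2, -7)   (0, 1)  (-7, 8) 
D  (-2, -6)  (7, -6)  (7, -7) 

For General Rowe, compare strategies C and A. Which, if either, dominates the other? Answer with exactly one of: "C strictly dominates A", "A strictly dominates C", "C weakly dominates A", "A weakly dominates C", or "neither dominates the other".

C weakly dominates A

C's payoffs vs A's, by General Cole's action — S1: -2>-5, S2: 0=0, S3: -7>-11.
C is at least as good everywhere and strictly better somewhere (tied only at S2), so C weakly but not strictly dominates A.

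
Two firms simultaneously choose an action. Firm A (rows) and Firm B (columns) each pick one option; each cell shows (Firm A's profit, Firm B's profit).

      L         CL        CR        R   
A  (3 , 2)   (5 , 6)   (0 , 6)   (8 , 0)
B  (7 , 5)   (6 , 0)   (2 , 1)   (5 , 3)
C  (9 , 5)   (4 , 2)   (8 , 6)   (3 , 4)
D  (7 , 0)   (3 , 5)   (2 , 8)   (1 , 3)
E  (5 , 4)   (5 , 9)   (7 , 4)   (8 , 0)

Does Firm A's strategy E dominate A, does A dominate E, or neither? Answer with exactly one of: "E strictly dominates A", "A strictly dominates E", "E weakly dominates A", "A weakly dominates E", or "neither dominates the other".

E weakly dominates A

Compare E to A across each choice by Firm B: L: 5>3, CL: 5=5, CR: 7>0, R: 8=8.
E is at least as good everywhere and strictly better somewhere (tied only at CL, R), so E weakly but not strictly dominates A.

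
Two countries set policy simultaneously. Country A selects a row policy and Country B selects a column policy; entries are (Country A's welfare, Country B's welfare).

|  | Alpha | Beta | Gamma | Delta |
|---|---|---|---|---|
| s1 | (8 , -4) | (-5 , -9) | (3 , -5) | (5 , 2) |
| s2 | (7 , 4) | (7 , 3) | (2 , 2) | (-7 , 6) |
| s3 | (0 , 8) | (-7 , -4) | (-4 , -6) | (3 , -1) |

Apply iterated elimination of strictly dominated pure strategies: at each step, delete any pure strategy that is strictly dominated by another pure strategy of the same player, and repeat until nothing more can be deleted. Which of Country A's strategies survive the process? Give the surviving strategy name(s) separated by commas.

s1

Country A's strategy s3 is strictly dominated by s1 (Alpha: 8>0, Beta: -5>-7, Gamma: 3>-4, Delta: 5>3) and is removed.
For Country B, Delta strictly dominates Alpha on the remaining rows (s1: 2>-4, s2: 6>4); eliminate Alpha.
For Country B, Delta strictly dominates Beta on the remaining rows (s1: 2>-9, s2: 6>3); eliminate Beta.
For Country A, s1 strictly dominates s2 on the remaining columns (Gamma: 3>2, Delta: 5>-7); eliminate s2.
Column Gamma is eliminated: Delta beats it against every remaining row (s1: 2>-5).
Among the remaining strategies, none is strictly dominated by another pure strategy of the same player, so the elimination stops.
Surviving strategies — Country A: {s1}; Country B: {Delta}.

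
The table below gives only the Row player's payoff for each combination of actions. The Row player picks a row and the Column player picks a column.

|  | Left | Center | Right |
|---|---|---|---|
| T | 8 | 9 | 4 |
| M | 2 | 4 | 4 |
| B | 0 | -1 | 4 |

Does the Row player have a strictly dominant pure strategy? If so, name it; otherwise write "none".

T fails to dominate M at Right (4=4).
M fails to dominate T at Left (2<8).
B fails to dominate T at Left (0<8).
No single strategy dominates all the others.

none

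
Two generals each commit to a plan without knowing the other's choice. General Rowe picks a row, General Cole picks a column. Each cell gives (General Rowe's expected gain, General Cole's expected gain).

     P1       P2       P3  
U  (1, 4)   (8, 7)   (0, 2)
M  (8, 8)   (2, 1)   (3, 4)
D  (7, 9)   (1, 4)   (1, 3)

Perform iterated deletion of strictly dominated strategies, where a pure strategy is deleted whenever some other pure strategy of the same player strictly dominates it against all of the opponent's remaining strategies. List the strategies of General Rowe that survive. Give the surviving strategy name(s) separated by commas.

General Rowe's strategy D is strictly dominated by M (P1: 8>7, P2: 2>1, P3: 3>1) and is removed.
For General Cole, P1 strictly dominates P3 on the remaining rows (U: 4>2, M: 8>4); eliminate P3.
Among the remaining strategies, none is strictly dominated by another pure strategy of the same player, so the elimination stops.
Surviving strategies — General Rowe: {U, M}; General Cole: {P1, P2}.

U, M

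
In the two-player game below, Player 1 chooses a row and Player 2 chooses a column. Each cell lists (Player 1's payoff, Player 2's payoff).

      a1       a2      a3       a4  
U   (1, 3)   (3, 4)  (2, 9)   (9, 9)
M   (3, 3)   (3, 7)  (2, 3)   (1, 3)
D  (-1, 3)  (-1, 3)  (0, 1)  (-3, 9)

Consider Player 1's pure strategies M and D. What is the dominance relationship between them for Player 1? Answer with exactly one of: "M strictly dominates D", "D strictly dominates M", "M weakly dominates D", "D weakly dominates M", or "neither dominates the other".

M strictly dominates D

Compare M to D across each opponent action: a1: 3>-1, a2: 3>-1, a3: 2>0, a4: 1>-3.
Every comparison favours M, so M strictly dominates D.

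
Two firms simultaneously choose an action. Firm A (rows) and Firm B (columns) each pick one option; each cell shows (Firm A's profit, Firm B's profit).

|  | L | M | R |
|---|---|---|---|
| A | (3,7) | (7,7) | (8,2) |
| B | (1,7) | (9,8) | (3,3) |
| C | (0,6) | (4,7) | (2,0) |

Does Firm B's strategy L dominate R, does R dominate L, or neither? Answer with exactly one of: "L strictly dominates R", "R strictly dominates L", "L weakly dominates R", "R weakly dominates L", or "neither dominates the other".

L's payoffs vs R's, by Firm A's action — A: 7>2, B: 7>3, C: 6>0.
Every comparison favours L, so L strictly dominates R.

L strictly dominates R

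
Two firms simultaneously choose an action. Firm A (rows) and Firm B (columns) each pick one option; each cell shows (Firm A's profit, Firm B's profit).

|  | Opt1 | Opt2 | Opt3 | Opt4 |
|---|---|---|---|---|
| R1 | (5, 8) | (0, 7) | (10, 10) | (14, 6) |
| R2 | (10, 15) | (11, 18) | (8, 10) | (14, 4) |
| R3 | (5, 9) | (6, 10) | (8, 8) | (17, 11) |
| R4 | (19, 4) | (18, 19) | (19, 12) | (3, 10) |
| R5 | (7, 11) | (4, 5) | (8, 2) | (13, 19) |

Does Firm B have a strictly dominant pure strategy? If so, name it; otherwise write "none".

Opt1 fails to dominate Opt2 at R2 (15<18).
Opt2 fails to dominate Opt1 at R1 (7<8).
Opt3 fails to dominate Opt1 at R2 (10<15).
Opt4 fails to dominate Opt1 at R1 (6<8).
No single strategy dominates all the others.

none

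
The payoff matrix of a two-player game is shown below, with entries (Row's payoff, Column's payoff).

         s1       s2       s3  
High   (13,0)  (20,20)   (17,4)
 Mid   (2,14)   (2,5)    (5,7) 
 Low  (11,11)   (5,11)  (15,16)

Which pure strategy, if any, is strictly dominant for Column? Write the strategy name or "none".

none

s1 fails to dominate s2 at High (0<20).
s2 fails to dominate s1 at Mid (5<14).
s3 fails to dominate s1 at Mid (7<14).
No single strategy dominates all the others.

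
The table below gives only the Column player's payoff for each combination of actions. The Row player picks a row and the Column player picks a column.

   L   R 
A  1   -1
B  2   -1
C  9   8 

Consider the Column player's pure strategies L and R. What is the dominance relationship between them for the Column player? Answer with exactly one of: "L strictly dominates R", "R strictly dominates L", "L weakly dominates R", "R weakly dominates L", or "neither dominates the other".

Compare L to R across each opponent action: A: 1>-1, B: 2>-1, C: 9>8.
Every comparison favours L, so L strictly dominates R.

L strictly dominates R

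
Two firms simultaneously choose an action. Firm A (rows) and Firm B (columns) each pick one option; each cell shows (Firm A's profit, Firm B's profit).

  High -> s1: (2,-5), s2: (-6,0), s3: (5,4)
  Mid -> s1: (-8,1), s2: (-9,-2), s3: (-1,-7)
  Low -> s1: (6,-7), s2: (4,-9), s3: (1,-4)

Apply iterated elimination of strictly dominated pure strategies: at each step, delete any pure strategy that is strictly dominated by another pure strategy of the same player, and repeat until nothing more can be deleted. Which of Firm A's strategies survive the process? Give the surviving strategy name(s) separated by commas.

High

Firm A's strategy Mid is strictly dominated by High (s1: 2>-8, s2: -6>-9, s3: 5>-1) and is removed.
Firm B's strategy s1 is strictly dominated by s3 (High: 4>-5, Low: -4>-7) and is removed.
For Firm B, s3 strictly dominates s2 on the remaining rows (High: 4>0, Low: -4>-9); eliminate s2.
For Firm A, High strictly dominates Low on the remaining columns (s3: 5>1); eliminate Low.
Among the remaining strategies, none is strictly dominated by another pure strategy of the same player, so the elimination stops.
Surviving strategies — Firm A: {High}; Firm B: {s3}.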